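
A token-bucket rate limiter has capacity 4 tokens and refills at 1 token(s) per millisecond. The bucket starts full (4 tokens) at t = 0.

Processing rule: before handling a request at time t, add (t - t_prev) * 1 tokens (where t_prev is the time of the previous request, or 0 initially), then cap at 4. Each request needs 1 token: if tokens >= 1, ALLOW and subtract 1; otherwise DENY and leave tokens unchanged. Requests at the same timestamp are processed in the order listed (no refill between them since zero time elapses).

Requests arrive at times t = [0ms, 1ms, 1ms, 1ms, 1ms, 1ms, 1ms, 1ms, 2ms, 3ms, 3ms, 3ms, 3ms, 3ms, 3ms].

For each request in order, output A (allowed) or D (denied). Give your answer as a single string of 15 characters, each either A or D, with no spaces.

Answer: AAAAADDDAADDDDD

Derivation:
Simulating step by step:
  req#1 t=0ms: ALLOW
  req#2 t=1ms: ALLOW
  req#3 t=1ms: ALLOW
  req#4 t=1ms: ALLOW
  req#5 t=1ms: ALLOW
  req#6 t=1ms: DENY
  req#7 t=1ms: DENY
  req#8 t=1ms: DENY
  req#9 t=2ms: ALLOW
  req#10 t=3ms: ALLOW
  req#11 t=3ms: DENY
  req#12 t=3ms: DENY
  req#13 t=3ms: DENY
  req#14 t=3ms: DENY
  req#15 t=3ms: DENY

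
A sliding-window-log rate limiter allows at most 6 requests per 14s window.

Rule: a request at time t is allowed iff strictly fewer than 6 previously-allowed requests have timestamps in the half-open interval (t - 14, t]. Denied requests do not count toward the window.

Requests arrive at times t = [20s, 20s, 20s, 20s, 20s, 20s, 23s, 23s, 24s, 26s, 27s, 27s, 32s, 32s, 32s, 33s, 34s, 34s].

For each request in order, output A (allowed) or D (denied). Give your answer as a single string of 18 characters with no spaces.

Answer: AAAAAADDDDDDDDDDAA

Derivation:
Tracking allowed requests in the window:
  req#1 t=20s: ALLOW
  req#2 t=20s: ALLOW
  req#3 t=20s: ALLOW
  req#4 t=20s: ALLOW
  req#5 t=20s: ALLOW
  req#6 t=20s: ALLOW
  req#7 t=23s: DENY
  req#8 t=23s: DENY
  req#9 t=24s: DENY
  req#10 t=26s: DENY
  req#11 t=27s: DENY
  req#12 t=27s: DENY
  req#13 t=32s: DENY
  req#14 t=32s: DENY
  req#15 t=32s: DENY
  req#16 t=33s: DENY
  req#17 t=34s: ALLOW
  req#18 t=34s: ALLOW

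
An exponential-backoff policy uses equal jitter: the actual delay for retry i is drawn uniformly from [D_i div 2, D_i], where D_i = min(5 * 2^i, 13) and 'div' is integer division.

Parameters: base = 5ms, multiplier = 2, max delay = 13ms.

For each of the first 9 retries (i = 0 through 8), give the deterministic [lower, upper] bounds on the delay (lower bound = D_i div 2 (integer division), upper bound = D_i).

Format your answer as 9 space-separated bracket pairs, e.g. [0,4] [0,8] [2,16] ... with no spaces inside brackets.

Answer: [2,5] [5,10] [6,13] [6,13] [6,13] [6,13] [6,13] [6,13] [6,13]

Derivation:
Computing bounds per retry:
  i=0: D_i=min(5*2^0,13)=5, bounds=[2,5]
  i=1: D_i=min(5*2^1,13)=10, bounds=[5,10]
  i=2: D_i=min(5*2^2,13)=13, bounds=[6,13]
  i=3: D_i=min(5*2^3,13)=13, bounds=[6,13]
  i=4: D_i=min(5*2^4,13)=13, bounds=[6,13]
  i=5: D_i=min(5*2^5,13)=13, bounds=[6,13]
  i=6: D_i=min(5*2^6,13)=13, bounds=[6,13]
  i=7: D_i=min(5*2^7,13)=13, bounds=[6,13]
  i=8: D_i=min(5*2^8,13)=13, bounds=[6,13]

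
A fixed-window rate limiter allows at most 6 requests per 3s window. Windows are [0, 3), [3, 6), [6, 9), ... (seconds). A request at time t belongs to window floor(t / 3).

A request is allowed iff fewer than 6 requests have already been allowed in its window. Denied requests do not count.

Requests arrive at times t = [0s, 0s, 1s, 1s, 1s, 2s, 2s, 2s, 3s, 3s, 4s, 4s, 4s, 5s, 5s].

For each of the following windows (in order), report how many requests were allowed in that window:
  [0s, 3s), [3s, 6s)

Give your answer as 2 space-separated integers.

Processing requests:
  req#1 t=0s (window 0): ALLOW
  req#2 t=0s (window 0): ALLOW
  req#3 t=1s (window 0): ALLOW
  req#4 t=1s (window 0): ALLOW
  req#5 t=1s (window 0): ALLOW
  req#6 t=2s (window 0): ALLOW
  req#7 t=2s (window 0): DENY
  req#8 t=2s (window 0): DENY
  req#9 t=3s (window 1): ALLOW
  req#10 t=3s (window 1): ALLOW
  req#11 t=4s (window 1): ALLOW
  req#12 t=4s (window 1): ALLOW
  req#13 t=4s (window 1): ALLOW
  req#14 t=5s (window 1): ALLOW
  req#15 t=5s (window 1): DENY

Allowed counts by window: 6 6

Answer: 6 6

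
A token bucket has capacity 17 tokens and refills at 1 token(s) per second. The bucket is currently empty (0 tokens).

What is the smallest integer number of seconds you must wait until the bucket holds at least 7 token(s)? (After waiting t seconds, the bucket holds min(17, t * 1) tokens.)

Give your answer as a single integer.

Answer: 7

Derivation:
Need t * 1 >= 7, so t >= 7/1.
Smallest integer t = ceil(7/1) = 7.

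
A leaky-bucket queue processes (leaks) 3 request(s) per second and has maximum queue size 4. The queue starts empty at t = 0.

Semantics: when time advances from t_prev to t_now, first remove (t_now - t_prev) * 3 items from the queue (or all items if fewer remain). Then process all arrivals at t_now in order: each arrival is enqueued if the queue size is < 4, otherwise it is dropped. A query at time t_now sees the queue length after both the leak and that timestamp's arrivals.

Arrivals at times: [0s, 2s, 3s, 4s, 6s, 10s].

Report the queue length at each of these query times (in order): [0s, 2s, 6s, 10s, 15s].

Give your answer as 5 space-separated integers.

Queue lengths at query times:
  query t=0s: backlog = 1
  query t=2s: backlog = 1
  query t=6s: backlog = 1
  query t=10s: backlog = 1
  query t=15s: backlog = 0

Answer: 1 1 1 1 0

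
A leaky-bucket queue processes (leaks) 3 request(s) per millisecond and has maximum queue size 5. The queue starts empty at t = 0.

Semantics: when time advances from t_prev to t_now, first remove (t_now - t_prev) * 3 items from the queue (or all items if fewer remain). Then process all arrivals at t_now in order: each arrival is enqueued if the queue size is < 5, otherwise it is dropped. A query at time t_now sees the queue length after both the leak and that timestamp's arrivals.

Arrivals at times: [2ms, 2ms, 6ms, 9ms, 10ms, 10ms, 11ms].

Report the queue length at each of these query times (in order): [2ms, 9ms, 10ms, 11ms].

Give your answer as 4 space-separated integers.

Queue lengths at query times:
  query t=2ms: backlog = 2
  query t=9ms: backlog = 1
  query t=10ms: backlog = 2
  query t=11ms: backlog = 1

Answer: 2 1 2 1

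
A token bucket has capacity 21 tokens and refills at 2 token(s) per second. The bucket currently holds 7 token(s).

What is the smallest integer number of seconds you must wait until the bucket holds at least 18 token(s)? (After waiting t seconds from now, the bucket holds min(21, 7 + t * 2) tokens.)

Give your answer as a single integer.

Answer: 6

Derivation:
Need 7 + t * 2 >= 18, so t >= 11/2.
Smallest integer t = ceil(11/2) = 6.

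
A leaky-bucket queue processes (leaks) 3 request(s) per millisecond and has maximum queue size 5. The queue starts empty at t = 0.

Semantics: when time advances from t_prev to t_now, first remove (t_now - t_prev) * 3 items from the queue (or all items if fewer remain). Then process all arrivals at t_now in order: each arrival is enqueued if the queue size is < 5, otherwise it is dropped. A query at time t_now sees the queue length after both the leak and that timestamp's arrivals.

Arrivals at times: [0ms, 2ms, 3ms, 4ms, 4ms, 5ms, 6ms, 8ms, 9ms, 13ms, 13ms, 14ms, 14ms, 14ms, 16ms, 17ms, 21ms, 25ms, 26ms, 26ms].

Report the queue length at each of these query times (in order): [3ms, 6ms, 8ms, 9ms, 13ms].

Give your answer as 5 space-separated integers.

Answer: 1 1 1 1 2

Derivation:
Queue lengths at query times:
  query t=3ms: backlog = 1
  query t=6ms: backlog = 1
  query t=8ms: backlog = 1
  query t=9ms: backlog = 1
  query t=13ms: backlog = 2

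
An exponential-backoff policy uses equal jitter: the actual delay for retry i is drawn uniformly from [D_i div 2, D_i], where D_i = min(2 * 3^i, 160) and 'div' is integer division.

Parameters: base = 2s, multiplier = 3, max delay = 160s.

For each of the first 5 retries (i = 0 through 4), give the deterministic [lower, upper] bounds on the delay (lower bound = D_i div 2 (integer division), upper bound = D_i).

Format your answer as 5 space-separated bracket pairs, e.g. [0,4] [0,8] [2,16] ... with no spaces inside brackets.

Answer: [1,2] [3,6] [9,18] [27,54] [80,160]

Derivation:
Computing bounds per retry:
  i=0: D_i=min(2*3^0,160)=2, bounds=[1,2]
  i=1: D_i=min(2*3^1,160)=6, bounds=[3,6]
  i=2: D_i=min(2*3^2,160)=18, bounds=[9,18]
  i=3: D_i=min(2*3^3,160)=54, bounds=[27,54]
  i=4: D_i=min(2*3^4,160)=160, bounds=[80,160]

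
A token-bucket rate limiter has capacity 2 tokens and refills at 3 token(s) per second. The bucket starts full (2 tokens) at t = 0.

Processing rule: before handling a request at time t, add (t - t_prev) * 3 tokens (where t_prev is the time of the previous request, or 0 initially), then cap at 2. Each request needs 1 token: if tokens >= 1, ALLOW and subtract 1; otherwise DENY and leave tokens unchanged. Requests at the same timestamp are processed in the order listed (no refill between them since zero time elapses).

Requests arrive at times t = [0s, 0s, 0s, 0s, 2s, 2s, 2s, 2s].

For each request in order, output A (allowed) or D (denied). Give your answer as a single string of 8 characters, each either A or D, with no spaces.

Answer: AADDAADD

Derivation:
Simulating step by step:
  req#1 t=0s: ALLOW
  req#2 t=0s: ALLOW
  req#3 t=0s: DENY
  req#4 t=0s: DENY
  req#5 t=2s: ALLOW
  req#6 t=2s: ALLOW
  req#7 t=2s: DENY
  req#8 t=2s: DENY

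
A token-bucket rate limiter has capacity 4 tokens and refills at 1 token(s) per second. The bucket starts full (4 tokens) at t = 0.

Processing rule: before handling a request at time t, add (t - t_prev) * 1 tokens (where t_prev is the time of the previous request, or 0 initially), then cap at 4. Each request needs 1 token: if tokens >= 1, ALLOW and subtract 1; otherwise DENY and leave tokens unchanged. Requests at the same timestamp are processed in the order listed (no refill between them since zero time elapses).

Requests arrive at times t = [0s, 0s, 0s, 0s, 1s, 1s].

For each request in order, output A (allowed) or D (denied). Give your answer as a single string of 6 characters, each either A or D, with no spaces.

Answer: AAAAAD

Derivation:
Simulating step by step:
  req#1 t=0s: ALLOW
  req#2 t=0s: ALLOW
  req#3 t=0s: ALLOW
  req#4 t=0s: ALLOW
  req#5 t=1s: ALLOW
  req#6 t=1s: DENY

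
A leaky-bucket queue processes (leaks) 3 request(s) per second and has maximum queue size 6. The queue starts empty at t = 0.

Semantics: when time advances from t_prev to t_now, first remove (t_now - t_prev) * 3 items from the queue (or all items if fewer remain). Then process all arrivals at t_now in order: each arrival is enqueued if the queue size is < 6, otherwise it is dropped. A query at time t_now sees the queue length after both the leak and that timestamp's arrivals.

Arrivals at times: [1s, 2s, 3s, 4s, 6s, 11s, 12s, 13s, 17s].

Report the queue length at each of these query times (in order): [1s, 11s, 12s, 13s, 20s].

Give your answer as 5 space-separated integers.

Answer: 1 1 1 1 0

Derivation:
Queue lengths at query times:
  query t=1s: backlog = 1
  query t=11s: backlog = 1
  query t=12s: backlog = 1
  query t=13s: backlog = 1
  query t=20s: backlog = 0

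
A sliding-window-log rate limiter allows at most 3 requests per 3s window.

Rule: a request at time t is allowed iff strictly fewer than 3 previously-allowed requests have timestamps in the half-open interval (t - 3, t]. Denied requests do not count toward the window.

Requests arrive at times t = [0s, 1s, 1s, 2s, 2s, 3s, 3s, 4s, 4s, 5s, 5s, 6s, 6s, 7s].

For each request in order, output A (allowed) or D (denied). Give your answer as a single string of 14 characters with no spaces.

Answer: AAADDADAADDADA

Derivation:
Tracking allowed requests in the window:
  req#1 t=0s: ALLOW
  req#2 t=1s: ALLOW
  req#3 t=1s: ALLOW
  req#4 t=2s: DENY
  req#5 t=2s: DENY
  req#6 t=3s: ALLOW
  req#7 t=3s: DENY
  req#8 t=4s: ALLOW
  req#9 t=4s: ALLOW
  req#10 t=5s: DENY
  req#11 t=5s: DENY
  req#12 t=6s: ALLOW
  req#13 t=6s: DENY
  req#14 t=7s: ALLOW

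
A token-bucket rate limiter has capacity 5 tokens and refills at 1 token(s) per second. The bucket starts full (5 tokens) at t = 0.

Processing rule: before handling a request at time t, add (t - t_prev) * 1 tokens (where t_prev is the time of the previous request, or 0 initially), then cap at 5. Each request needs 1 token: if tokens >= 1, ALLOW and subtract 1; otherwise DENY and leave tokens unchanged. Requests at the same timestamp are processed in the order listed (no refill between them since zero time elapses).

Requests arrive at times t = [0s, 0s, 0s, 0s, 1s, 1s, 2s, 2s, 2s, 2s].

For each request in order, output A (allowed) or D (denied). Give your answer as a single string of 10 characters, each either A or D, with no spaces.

Answer: AAAAAAADDD

Derivation:
Simulating step by step:
  req#1 t=0s: ALLOW
  req#2 t=0s: ALLOW
  req#3 t=0s: ALLOW
  req#4 t=0s: ALLOW
  req#5 t=1s: ALLOW
  req#6 t=1s: ALLOW
  req#7 t=2s: ALLOW
  req#8 t=2s: DENY
  req#9 t=2s: DENY
  req#10 t=2s: DENY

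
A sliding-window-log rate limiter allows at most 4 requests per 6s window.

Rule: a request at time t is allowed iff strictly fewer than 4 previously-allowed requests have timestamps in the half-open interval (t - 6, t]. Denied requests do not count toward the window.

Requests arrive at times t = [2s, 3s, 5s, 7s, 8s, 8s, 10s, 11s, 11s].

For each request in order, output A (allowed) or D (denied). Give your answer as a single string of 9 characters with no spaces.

Answer: AAAAADAAD

Derivation:
Tracking allowed requests in the window:
  req#1 t=2s: ALLOW
  req#2 t=3s: ALLOW
  req#3 t=5s: ALLOW
  req#4 t=7s: ALLOW
  req#5 t=8s: ALLOW
  req#6 t=8s: DENY
  req#7 t=10s: ALLOW
  req#8 t=11s: ALLOW
  req#9 t=11s: DENY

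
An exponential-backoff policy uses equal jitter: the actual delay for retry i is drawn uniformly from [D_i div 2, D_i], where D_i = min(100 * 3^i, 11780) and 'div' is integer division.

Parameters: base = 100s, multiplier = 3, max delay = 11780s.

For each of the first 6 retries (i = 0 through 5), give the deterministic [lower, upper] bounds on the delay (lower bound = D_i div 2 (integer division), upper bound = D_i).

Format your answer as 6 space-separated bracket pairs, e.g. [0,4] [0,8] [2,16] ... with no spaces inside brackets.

Computing bounds per retry:
  i=0: D_i=min(100*3^0,11780)=100, bounds=[50,100]
  i=1: D_i=min(100*3^1,11780)=300, bounds=[150,300]
  i=2: D_i=min(100*3^2,11780)=900, bounds=[450,900]
  i=3: D_i=min(100*3^3,11780)=2700, bounds=[1350,2700]
  i=4: D_i=min(100*3^4,11780)=8100, bounds=[4050,8100]
  i=5: D_i=min(100*3^5,11780)=11780, bounds=[5890,11780]

Answer: [50,100] [150,300] [450,900] [1350,2700] [4050,8100] [5890,11780]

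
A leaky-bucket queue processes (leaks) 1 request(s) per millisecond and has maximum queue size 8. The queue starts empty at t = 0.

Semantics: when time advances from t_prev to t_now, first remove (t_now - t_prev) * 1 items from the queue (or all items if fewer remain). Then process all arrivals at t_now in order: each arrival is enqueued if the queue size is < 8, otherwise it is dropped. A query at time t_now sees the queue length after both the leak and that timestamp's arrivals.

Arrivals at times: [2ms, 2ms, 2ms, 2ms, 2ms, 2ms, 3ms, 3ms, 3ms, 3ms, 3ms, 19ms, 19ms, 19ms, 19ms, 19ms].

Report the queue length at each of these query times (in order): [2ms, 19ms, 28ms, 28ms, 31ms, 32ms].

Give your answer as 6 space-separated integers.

Answer: 6 5 0 0 0 0

Derivation:
Queue lengths at query times:
  query t=2ms: backlog = 6
  query t=19ms: backlog = 5
  query t=28ms: backlog = 0
  query t=28ms: backlog = 0
  query t=31ms: backlog = 0
  query t=32ms: backlog = 0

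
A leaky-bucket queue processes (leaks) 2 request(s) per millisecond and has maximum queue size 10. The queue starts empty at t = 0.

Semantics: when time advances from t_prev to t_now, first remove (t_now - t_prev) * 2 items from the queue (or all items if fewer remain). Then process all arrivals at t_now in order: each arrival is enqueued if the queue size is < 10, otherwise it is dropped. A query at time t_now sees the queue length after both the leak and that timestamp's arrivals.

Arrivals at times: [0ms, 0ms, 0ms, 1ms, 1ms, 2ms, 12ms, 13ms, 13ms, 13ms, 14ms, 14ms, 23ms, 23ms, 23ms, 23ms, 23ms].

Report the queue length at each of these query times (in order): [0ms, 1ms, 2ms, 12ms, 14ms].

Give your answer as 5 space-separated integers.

Answer: 3 3 2 1 3

Derivation:
Queue lengths at query times:
  query t=0ms: backlog = 3
  query t=1ms: backlog = 3
  query t=2ms: backlog = 2
  query t=12ms: backlog = 1
  query t=14ms: backlog = 3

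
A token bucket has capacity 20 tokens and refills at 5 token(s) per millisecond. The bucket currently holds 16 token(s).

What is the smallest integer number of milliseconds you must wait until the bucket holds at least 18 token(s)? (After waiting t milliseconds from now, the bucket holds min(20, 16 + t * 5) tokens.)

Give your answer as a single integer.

Need 16 + t * 5 >= 18, so t >= 2/5.
Smallest integer t = ceil(2/5) = 1.

Answer: 1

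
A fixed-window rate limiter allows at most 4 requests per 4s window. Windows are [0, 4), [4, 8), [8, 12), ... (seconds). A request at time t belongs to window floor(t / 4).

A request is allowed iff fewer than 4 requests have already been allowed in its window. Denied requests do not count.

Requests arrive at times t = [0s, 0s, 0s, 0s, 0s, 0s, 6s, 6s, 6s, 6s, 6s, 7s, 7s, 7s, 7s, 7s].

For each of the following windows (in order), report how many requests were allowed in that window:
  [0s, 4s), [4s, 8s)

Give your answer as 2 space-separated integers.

Processing requests:
  req#1 t=0s (window 0): ALLOW
  req#2 t=0s (window 0): ALLOW
  req#3 t=0s (window 0): ALLOW
  req#4 t=0s (window 0): ALLOW
  req#5 t=0s (window 0): DENY
  req#6 t=0s (window 0): DENY
  req#7 t=6s (window 1): ALLOW
  req#8 t=6s (window 1): ALLOW
  req#9 t=6s (window 1): ALLOW
  req#10 t=6s (window 1): ALLOW
  req#11 t=6s (window 1): DENY
  req#12 t=7s (window 1): DENY
  req#13 t=7s (window 1): DENY
  req#14 t=7s (window 1): DENY
  req#15 t=7s (window 1): DENY
  req#16 t=7s (window 1): DENY

Allowed counts by window: 4 4

Answer: 4 4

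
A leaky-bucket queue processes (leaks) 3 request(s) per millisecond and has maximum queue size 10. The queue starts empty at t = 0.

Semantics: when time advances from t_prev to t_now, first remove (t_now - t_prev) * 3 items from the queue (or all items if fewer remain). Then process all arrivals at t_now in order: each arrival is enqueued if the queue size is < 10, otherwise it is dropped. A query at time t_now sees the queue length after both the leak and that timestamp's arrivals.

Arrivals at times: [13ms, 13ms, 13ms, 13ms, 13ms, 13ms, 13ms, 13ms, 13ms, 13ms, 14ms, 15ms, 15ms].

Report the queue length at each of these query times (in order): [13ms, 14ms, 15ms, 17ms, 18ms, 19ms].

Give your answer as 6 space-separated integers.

Answer: 10 8 7 1 0 0

Derivation:
Queue lengths at query times:
  query t=13ms: backlog = 10
  query t=14ms: backlog = 8
  query t=15ms: backlog = 7
  query t=17ms: backlog = 1
  query t=18ms: backlog = 0
  query t=19ms: backlog = 0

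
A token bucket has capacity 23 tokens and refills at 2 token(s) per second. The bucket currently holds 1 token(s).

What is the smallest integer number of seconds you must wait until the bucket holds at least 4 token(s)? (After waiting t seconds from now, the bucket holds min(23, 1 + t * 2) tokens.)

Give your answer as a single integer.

Need 1 + t * 2 >= 4, so t >= 3/2.
Smallest integer t = ceil(3/2) = 2.

Answer: 2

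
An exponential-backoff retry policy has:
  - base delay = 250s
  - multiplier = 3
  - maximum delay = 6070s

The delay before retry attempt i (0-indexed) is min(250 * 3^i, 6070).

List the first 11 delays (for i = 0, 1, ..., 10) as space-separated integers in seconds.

Computing each delay:
  i=0: min(250*3^0, 6070) = 250
  i=1: min(250*3^1, 6070) = 750
  i=2: min(250*3^2, 6070) = 2250
  i=3: min(250*3^3, 6070) = 6070
  i=4: min(250*3^4, 6070) = 6070
  i=5: min(250*3^5, 6070) = 6070
  i=6: min(250*3^6, 6070) = 6070
  i=7: min(250*3^7, 6070) = 6070
  i=8: min(250*3^8, 6070) = 6070
  i=9: min(250*3^9, 6070) = 6070
  i=10: min(250*3^10, 6070) = 6070

Answer: 250 750 2250 6070 6070 6070 6070 6070 6070 6070 6070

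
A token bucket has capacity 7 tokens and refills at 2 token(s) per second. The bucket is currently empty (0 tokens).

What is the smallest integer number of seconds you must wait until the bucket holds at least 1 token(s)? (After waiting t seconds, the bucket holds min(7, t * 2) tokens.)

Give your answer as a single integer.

Need t * 2 >= 1, so t >= 1/2.
Smallest integer t = ceil(1/2) = 1.

Answer: 1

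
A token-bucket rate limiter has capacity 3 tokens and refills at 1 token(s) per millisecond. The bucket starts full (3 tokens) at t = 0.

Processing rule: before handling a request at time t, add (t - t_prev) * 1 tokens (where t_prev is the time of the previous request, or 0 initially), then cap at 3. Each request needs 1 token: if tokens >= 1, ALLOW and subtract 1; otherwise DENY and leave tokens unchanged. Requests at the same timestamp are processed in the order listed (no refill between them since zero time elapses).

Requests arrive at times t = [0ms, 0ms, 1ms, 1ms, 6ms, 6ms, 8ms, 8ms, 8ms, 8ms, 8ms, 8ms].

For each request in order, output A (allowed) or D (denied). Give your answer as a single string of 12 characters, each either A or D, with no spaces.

Answer: AAAAAAAAADDD

Derivation:
Simulating step by step:
  req#1 t=0ms: ALLOW
  req#2 t=0ms: ALLOW
  req#3 t=1ms: ALLOW
  req#4 t=1ms: ALLOW
  req#5 t=6ms: ALLOW
  req#6 t=6ms: ALLOW
  req#7 t=8ms: ALLOW
  req#8 t=8ms: ALLOW
  req#9 t=8ms: ALLOW
  req#10 t=8ms: DENY
  req#11 t=8ms: DENY
  req#12 t=8ms: DENY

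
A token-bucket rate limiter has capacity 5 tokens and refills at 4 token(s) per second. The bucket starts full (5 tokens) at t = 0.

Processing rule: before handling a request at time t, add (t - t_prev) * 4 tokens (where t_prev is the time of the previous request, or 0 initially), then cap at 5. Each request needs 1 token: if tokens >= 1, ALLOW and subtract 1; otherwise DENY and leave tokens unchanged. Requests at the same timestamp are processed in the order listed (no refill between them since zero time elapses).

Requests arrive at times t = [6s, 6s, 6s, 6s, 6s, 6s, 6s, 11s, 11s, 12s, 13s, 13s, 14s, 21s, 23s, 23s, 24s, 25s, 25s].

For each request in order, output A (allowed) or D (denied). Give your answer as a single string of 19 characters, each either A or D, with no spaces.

Answer: AAAAADDAAAAAAAAAAAA

Derivation:
Simulating step by step:
  req#1 t=6s: ALLOW
  req#2 t=6s: ALLOW
  req#3 t=6s: ALLOW
  req#4 t=6s: ALLOW
  req#5 t=6s: ALLOW
  req#6 t=6s: DENY
  req#7 t=6s: DENY
  req#8 t=11s: ALLOW
  req#9 t=11s: ALLOW
  req#10 t=12s: ALLOW
  req#11 t=13s: ALLOW
  req#12 t=13s: ALLOW
  req#13 t=14s: ALLOW
  req#14 t=21s: ALLOW
  req#15 t=23s: ALLOW
  req#16 t=23s: ALLOW
  req#17 t=24s: ALLOW
  req#18 t=25s: ALLOW
  req#19 t=25s: ALLOW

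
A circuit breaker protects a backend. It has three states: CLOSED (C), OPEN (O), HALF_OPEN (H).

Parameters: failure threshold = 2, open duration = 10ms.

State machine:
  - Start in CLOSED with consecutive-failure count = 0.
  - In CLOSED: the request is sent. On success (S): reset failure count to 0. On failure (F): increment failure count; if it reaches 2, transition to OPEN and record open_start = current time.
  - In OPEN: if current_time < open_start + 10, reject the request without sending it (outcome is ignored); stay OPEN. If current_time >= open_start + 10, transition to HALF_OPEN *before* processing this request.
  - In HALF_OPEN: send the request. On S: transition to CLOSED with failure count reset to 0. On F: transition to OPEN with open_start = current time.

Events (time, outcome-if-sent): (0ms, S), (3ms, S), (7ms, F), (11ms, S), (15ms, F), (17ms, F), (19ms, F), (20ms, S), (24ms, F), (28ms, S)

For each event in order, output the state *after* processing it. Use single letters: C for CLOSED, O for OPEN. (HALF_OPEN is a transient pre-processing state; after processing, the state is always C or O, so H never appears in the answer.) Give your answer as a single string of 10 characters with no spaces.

State after each event:
  event#1 t=0ms outcome=S: state=CLOSED
  event#2 t=3ms outcome=S: state=CLOSED
  event#3 t=7ms outcome=F: state=CLOSED
  event#4 t=11ms outcome=S: state=CLOSED
  event#5 t=15ms outcome=F: state=CLOSED
  event#6 t=17ms outcome=F: state=OPEN
  event#7 t=19ms outcome=F: state=OPEN
  event#8 t=20ms outcome=S: state=OPEN
  event#9 t=24ms outcome=F: state=OPEN
  event#10 t=28ms outcome=S: state=CLOSED

Answer: CCCCCOOOOC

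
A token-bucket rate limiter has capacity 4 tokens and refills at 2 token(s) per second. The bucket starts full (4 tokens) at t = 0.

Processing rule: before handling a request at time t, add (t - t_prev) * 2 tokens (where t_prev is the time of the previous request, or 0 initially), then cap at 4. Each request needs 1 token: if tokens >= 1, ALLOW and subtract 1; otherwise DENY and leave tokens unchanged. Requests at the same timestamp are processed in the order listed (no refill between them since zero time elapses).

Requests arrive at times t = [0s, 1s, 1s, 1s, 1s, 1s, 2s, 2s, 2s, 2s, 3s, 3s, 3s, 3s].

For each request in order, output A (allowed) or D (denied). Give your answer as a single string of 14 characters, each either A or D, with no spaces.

Answer: AAAAADAADDAADD

Derivation:
Simulating step by step:
  req#1 t=0s: ALLOW
  req#2 t=1s: ALLOW
  req#3 t=1s: ALLOW
  req#4 t=1s: ALLOW
  req#5 t=1s: ALLOW
  req#6 t=1s: DENY
  req#7 t=2s: ALLOW
  req#8 t=2s: ALLOW
  req#9 t=2s: DENY
  req#10 t=2s: DENY
  req#11 t=3s: ALLOW
  req#12 t=3s: ALLOW
  req#13 t=3s: DENY
  req#14 t=3s: DENY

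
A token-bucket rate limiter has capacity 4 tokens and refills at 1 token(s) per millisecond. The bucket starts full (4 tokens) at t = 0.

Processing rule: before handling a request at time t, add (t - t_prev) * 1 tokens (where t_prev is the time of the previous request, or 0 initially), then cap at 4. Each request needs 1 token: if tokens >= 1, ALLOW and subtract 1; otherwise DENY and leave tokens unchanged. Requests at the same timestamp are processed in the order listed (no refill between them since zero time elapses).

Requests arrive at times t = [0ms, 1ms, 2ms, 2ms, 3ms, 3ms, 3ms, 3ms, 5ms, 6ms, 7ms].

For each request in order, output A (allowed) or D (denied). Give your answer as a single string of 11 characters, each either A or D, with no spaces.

Simulating step by step:
  req#1 t=0ms: ALLOW
  req#2 t=1ms: ALLOW
  req#3 t=2ms: ALLOW
  req#4 t=2ms: ALLOW
  req#5 t=3ms: ALLOW
  req#6 t=3ms: ALLOW
  req#7 t=3ms: ALLOW
  req#8 t=3ms: DENY
  req#9 t=5ms: ALLOW
  req#10 t=6ms: ALLOW
  req#11 t=7ms: ALLOW

Answer: AAAAAAADAAA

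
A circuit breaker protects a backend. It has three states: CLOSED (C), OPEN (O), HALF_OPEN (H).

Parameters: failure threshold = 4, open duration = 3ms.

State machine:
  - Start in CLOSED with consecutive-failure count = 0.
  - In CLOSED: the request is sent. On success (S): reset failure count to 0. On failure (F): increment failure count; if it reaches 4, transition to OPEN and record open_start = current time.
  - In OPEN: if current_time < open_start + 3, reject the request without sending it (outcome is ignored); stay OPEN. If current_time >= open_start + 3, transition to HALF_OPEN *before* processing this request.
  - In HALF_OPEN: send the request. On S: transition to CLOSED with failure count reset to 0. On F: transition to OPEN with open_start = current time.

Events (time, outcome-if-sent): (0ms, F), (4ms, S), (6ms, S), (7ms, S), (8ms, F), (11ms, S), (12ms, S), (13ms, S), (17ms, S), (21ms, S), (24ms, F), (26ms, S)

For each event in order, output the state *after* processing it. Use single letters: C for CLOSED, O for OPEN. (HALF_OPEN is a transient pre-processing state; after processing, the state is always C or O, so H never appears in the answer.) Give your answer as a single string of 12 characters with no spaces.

State after each event:
  event#1 t=0ms outcome=F: state=CLOSED
  event#2 t=4ms outcome=S: state=CLOSED
  event#3 t=6ms outcome=S: state=CLOSED
  event#4 t=7ms outcome=S: state=CLOSED
  event#5 t=8ms outcome=F: state=CLOSED
  event#6 t=11ms outcome=S: state=CLOSED
  event#7 t=12ms outcome=S: state=CLOSED
  event#8 t=13ms outcome=S: state=CLOSED
  event#9 t=17ms outcome=S: state=CLOSED
  event#10 t=21ms outcome=S: state=CLOSED
  event#11 t=24ms outcome=F: state=CLOSED
  event#12 t=26ms outcome=S: state=CLOSED

Answer: CCCCCCCCCCCC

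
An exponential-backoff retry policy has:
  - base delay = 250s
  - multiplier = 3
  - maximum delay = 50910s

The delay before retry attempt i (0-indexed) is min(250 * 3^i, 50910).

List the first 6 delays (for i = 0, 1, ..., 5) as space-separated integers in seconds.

Computing each delay:
  i=0: min(250*3^0, 50910) = 250
  i=1: min(250*3^1, 50910) = 750
  i=2: min(250*3^2, 50910) = 2250
  i=3: min(250*3^3, 50910) = 6750
  i=4: min(250*3^4, 50910) = 20250
  i=5: min(250*3^5, 50910) = 50910

Answer: 250 750 2250 6750 20250 50910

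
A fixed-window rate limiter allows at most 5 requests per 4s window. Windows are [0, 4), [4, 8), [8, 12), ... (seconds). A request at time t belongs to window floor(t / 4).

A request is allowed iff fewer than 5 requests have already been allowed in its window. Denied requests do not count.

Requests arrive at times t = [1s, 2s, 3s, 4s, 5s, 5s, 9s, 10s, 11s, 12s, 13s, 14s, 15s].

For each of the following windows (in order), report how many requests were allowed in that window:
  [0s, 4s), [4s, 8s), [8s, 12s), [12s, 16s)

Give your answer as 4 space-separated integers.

Answer: 3 3 3 4

Derivation:
Processing requests:
  req#1 t=1s (window 0): ALLOW
  req#2 t=2s (window 0): ALLOW
  req#3 t=3s (window 0): ALLOW
  req#4 t=4s (window 1): ALLOW
  req#5 t=5s (window 1): ALLOW
  req#6 t=5s (window 1): ALLOW
  req#7 t=9s (window 2): ALLOW
  req#8 t=10s (window 2): ALLOW
  req#9 t=11s (window 2): ALLOW
  req#10 t=12s (window 3): ALLOW
  req#11 t=13s (window 3): ALLOW
  req#12 t=14s (window 3): ALLOW
  req#13 t=15s (window 3): ALLOW

Allowed counts by window: 3 3 3 4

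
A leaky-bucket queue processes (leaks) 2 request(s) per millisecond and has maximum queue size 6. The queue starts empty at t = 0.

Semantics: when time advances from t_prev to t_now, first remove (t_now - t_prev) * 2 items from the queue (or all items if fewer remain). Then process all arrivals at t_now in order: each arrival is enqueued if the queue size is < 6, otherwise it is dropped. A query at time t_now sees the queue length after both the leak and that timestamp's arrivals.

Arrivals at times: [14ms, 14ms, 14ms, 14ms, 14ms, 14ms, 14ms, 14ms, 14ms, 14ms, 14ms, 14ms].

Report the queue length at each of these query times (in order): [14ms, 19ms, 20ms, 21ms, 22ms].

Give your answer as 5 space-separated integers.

Answer: 6 0 0 0 0

Derivation:
Queue lengths at query times:
  query t=14ms: backlog = 6
  query t=19ms: backlog = 0
  query t=20ms: backlog = 0
  query t=21ms: backlog = 0
  query t=22ms: backlog = 0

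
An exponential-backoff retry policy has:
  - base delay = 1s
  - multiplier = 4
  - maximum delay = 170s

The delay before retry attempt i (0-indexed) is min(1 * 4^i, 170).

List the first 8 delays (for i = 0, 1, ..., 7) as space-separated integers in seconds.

Answer: 1 4 16 64 170 170 170 170

Derivation:
Computing each delay:
  i=0: min(1*4^0, 170) = 1
  i=1: min(1*4^1, 170) = 4
  i=2: min(1*4^2, 170) = 16
  i=3: min(1*4^3, 170) = 64
  i=4: min(1*4^4, 170) = 170
  i=5: min(1*4^5, 170) = 170
  i=6: min(1*4^6, 170) = 170
  i=7: min(1*4^7, 170) = 170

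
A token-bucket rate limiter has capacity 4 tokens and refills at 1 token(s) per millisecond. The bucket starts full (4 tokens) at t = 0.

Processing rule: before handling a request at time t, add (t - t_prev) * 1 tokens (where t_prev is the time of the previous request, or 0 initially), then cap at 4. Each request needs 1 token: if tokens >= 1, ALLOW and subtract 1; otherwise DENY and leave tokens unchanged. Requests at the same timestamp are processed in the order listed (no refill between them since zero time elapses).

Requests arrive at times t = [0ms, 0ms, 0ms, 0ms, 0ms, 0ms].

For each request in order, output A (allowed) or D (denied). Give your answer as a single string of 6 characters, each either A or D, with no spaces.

Answer: AAAADD

Derivation:
Simulating step by step:
  req#1 t=0ms: ALLOW
  req#2 t=0ms: ALLOW
  req#3 t=0ms: ALLOW
  req#4 t=0ms: ALLOW
  req#5 t=0ms: DENY
  req#6 t=0ms: DENY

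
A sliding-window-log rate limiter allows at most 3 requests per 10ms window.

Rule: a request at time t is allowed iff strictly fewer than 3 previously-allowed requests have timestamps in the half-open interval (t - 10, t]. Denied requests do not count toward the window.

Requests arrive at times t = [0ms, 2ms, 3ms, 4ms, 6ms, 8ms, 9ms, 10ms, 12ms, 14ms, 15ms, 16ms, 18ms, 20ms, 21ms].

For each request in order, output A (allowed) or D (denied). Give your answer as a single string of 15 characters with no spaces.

Answer: AAADDDDAAADDDAD

Derivation:
Tracking allowed requests in the window:
  req#1 t=0ms: ALLOW
  req#2 t=2ms: ALLOW
  req#3 t=3ms: ALLOW
  req#4 t=4ms: DENY
  req#5 t=6ms: DENY
  req#6 t=8ms: DENY
  req#7 t=9ms: DENY
  req#8 t=10ms: ALLOW
  req#9 t=12ms: ALLOW
  req#10 t=14ms: ALLOW
  req#11 t=15ms: DENY
  req#12 t=16ms: DENY
  req#13 t=18ms: DENY
  req#14 t=20ms: ALLOW
  req#15 t=21ms: DENY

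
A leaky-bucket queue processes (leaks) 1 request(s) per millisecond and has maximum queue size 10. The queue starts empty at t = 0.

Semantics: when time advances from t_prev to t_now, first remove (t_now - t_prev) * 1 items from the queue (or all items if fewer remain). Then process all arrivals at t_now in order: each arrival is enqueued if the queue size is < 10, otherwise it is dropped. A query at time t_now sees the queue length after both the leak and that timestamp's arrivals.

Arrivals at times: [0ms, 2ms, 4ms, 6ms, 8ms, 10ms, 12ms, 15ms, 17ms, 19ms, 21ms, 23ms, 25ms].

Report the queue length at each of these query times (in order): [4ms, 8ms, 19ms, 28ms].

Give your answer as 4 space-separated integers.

Answer: 1 1 1 0

Derivation:
Queue lengths at query times:
  query t=4ms: backlog = 1
  query t=8ms: backlog = 1
  query t=19ms: backlog = 1
  query t=28ms: backlog = 0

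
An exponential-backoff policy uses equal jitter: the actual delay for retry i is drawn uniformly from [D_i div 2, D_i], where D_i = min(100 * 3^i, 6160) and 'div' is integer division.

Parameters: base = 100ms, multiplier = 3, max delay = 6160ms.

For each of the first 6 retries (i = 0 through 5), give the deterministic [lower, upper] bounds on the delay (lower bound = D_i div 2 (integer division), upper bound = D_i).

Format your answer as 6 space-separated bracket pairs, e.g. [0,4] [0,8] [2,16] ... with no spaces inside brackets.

Computing bounds per retry:
  i=0: D_i=min(100*3^0,6160)=100, bounds=[50,100]
  i=1: D_i=min(100*3^1,6160)=300, bounds=[150,300]
  i=2: D_i=min(100*3^2,6160)=900, bounds=[450,900]
  i=3: D_i=min(100*3^3,6160)=2700, bounds=[1350,2700]
  i=4: D_i=min(100*3^4,6160)=6160, bounds=[3080,6160]
  i=5: D_i=min(100*3^5,6160)=6160, bounds=[3080,6160]

Answer: [50,100] [150,300] [450,900] [1350,2700] [3080,6160] [3080,6160]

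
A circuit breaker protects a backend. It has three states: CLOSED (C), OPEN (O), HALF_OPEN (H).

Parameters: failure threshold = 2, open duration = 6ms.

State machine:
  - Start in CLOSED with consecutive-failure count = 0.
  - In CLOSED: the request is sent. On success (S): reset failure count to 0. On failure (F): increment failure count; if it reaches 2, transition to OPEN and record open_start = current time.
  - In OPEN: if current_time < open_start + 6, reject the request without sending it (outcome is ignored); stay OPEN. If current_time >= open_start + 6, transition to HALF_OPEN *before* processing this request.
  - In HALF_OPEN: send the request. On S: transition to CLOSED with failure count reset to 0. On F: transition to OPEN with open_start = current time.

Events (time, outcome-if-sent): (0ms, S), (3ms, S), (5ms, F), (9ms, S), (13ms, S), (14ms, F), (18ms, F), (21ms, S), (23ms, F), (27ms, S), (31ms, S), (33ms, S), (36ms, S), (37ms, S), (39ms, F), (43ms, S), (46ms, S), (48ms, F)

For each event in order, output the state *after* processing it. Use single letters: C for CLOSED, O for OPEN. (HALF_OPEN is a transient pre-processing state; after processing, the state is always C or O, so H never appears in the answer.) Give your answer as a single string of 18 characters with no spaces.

Answer: CCCCCCOOOCCCCCCCCC

Derivation:
State after each event:
  event#1 t=0ms outcome=S: state=CLOSED
  event#2 t=3ms outcome=S: state=CLOSED
  event#3 t=5ms outcome=F: state=CLOSED
  event#4 t=9ms outcome=S: state=CLOSED
  event#5 t=13ms outcome=S: state=CLOSED
  event#6 t=14ms outcome=F: state=CLOSED
  event#7 t=18ms outcome=F: state=OPEN
  event#8 t=21ms outcome=S: state=OPEN
  event#9 t=23ms outcome=F: state=OPEN
  event#10 t=27ms outcome=S: state=CLOSED
  event#11 t=31ms outcome=S: state=CLOSED
  event#12 t=33ms outcome=S: state=CLOSED
  event#13 t=36ms outcome=S: state=CLOSED
  event#14 t=37ms outcome=S: state=CLOSED
  event#15 t=39ms outcome=F: state=CLOSED
  event#16 t=43ms outcome=S: state=CLOSED
  event#17 t=46ms outcome=S: state=CLOSED
  event#18 t=48ms outcome=F: state=CLOSED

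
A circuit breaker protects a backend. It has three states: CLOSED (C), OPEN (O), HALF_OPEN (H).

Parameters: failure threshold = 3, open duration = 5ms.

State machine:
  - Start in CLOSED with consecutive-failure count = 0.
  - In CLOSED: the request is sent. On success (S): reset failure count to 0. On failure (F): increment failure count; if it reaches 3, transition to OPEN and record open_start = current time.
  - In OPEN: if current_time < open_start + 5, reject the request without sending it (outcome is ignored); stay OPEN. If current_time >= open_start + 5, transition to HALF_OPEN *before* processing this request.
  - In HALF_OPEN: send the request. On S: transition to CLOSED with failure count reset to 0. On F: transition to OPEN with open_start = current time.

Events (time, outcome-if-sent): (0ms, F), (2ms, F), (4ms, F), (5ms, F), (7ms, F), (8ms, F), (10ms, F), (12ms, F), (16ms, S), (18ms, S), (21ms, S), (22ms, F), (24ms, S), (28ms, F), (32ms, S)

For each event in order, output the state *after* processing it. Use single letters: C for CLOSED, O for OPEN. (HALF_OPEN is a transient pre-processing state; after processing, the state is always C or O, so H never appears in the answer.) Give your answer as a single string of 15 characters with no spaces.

State after each event:
  event#1 t=0ms outcome=F: state=CLOSED
  event#2 t=2ms outcome=F: state=CLOSED
  event#3 t=4ms outcome=F: state=OPEN
  event#4 t=5ms outcome=F: state=OPEN
  event#5 t=7ms outcome=F: state=OPEN
  event#6 t=8ms outcome=F: state=OPEN
  event#7 t=10ms outcome=F: state=OPEN
  event#8 t=12ms outcome=F: state=OPEN
  event#9 t=16ms outcome=S: state=CLOSED
  event#10 t=18ms outcome=S: state=CLOSED
  event#11 t=21ms outcome=S: state=CLOSED
  event#12 t=22ms outcome=F: state=CLOSED
  event#13 t=24ms outcome=S: state=CLOSED
  event#14 t=28ms outcome=F: state=CLOSED
  event#15 t=32ms outcome=S: state=CLOSED

Answer: CCOOOOOOCCCCCCC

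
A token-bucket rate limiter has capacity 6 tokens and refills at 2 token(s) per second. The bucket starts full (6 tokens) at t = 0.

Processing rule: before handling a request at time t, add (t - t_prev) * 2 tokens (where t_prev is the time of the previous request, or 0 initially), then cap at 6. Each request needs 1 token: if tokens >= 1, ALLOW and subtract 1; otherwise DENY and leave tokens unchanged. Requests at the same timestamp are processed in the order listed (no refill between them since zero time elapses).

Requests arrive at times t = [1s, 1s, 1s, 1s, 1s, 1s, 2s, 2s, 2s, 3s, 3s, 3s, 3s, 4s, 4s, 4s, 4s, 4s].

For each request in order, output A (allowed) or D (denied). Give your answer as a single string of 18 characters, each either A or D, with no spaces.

Simulating step by step:
  req#1 t=1s: ALLOW
  req#2 t=1s: ALLOW
  req#3 t=1s: ALLOW
  req#4 t=1s: ALLOW
  req#5 t=1s: ALLOW
  req#6 t=1s: ALLOW
  req#7 t=2s: ALLOW
  req#8 t=2s: ALLOW
  req#9 t=2s: DENY
  req#10 t=3s: ALLOW
  req#11 t=3s: ALLOW
  req#12 t=3s: DENY
  req#13 t=3s: DENY
  req#14 t=4s: ALLOW
  req#15 t=4s: ALLOW
  req#16 t=4s: DENY
  req#17 t=4s: DENY
  req#18 t=4s: DENY

Answer: AAAAAAAADAADDAADDD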